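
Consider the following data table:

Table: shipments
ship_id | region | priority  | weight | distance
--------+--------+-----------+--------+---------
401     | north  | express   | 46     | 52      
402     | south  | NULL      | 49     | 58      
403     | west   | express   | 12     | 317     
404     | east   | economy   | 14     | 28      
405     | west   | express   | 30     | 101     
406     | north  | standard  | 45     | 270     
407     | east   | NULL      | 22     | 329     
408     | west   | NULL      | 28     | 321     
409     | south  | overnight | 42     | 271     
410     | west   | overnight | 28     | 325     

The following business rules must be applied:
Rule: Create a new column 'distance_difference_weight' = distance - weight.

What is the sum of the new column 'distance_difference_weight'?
1756

Step 1: For each record, compute distance - weight
Example calculations:
  52 - 46 = 6
  58 - 49 = 9
  317 - 12 = 305
  ...
Step 2: Sum all derived values
Step 3: Total = 1756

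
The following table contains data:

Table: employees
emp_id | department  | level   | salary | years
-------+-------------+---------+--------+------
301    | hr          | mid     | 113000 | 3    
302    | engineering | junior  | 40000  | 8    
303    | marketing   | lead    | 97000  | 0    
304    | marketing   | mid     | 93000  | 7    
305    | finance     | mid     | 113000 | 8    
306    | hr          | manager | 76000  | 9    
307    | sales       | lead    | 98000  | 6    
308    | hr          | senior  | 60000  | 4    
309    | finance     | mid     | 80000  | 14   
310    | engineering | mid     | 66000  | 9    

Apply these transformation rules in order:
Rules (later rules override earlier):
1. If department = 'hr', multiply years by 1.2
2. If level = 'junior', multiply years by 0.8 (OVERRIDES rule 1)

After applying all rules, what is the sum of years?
69.6

Step 1: Rule 2 takes priority for records with level = 'junior'
  - 1 records: 8 × 0.8 = 6.4
Step 2: Rule 1 applies to remaining records with department = 'hr'
  - 3 records: 16 × 1.2 = 19.2
Step 3: Other records unchanged: 44
Step 4: Final sum = 6.4 + 19.2 + 44 = 69.6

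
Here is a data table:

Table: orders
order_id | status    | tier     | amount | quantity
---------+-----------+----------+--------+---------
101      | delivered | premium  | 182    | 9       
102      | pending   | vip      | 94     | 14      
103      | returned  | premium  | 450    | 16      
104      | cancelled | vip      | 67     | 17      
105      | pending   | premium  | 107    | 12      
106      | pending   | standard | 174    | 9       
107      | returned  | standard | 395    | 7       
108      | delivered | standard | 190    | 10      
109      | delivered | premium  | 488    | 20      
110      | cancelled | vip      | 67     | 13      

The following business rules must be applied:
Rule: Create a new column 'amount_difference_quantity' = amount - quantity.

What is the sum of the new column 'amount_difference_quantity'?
2087

Step 1: For each record, compute amount - quantity
Example calculations:
  182 - 9 = 173
  94 - 14 = 80
  450 - 16 = 434
  ...
Step 2: Sum all derived values
Step 3: Total = 2087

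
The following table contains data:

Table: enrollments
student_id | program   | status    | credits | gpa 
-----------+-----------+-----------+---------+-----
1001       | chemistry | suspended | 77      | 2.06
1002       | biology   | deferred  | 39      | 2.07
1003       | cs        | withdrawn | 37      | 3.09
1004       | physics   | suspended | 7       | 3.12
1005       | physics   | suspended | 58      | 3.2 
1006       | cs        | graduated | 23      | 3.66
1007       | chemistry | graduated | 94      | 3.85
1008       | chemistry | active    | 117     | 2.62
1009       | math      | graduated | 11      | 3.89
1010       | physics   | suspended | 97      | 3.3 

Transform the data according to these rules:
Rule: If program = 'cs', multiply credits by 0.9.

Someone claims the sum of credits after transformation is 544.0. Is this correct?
No, the correct result is 554.0.

Step 1: Calculate the correct sum after transformation
Step 2: Apply multiplier 0.9 to records where program = 'cs'
Step 3: Correct result = 554.0
Step 4: Claimed result = 544.0
Step 5: 554.0 ≠ 544.0
Conclusion: The claimed result is incorrect. The correct answer is 554.0.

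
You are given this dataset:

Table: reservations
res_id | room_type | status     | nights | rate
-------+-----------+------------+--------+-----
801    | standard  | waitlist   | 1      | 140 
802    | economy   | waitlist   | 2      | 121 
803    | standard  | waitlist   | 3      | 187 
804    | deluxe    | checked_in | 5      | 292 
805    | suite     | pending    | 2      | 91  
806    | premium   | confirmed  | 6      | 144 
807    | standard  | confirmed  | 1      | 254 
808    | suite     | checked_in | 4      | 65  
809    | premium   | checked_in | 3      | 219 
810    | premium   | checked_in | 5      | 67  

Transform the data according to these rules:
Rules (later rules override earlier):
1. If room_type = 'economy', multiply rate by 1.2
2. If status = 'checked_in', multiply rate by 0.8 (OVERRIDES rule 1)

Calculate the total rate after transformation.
1475.6

Step 1: Rule 2 takes priority for records with status = 'checked_in'
  - 4 records: 643 × 0.8 = 514.4
Step 2: Rule 1 applies to remaining records with room_type = 'economy'
  - 1 records: 121 × 1.2 = 145.2
Step 3: Other records unchanged: 816
Step 4: Final sum = 514.4 + 145.2 + 816 = 1475.6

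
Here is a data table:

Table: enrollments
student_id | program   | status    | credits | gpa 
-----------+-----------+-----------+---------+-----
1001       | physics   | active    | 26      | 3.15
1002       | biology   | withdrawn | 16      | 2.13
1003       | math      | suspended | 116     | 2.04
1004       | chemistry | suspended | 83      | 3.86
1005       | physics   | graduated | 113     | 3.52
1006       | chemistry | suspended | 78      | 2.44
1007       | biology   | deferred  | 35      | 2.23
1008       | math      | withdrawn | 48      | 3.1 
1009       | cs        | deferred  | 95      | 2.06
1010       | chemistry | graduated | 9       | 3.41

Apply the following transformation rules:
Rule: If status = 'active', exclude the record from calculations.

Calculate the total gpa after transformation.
24.79

Step 1: Identify records where status = 'active'
Step 2: The excluded records sum to 3.15
Step 3: Original total gpa = 27.94
Step 4: Remaining total = 27.94 - 3.15 = 24.79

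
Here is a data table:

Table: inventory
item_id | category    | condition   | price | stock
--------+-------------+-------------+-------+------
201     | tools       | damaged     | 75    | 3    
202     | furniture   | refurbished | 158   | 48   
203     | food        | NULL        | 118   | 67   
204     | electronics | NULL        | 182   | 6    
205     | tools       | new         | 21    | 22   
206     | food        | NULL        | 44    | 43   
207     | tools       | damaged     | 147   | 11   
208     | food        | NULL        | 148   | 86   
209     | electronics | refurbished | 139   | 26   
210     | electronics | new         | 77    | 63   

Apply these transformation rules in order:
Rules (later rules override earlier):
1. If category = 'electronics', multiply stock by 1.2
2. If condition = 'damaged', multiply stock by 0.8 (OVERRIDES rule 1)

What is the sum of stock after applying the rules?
391.2

Step 1: Rule 2 takes priority for records with condition = 'damaged'
  - 2 records: 14 × 0.8 = 11.2
Step 2: Rule 1 applies to remaining records with category = 'electronics'
  - 3 records: 95 × 1.2 = 114.0
Step 3: Other records unchanged: 266
Step 4: Final sum = 11.2 + 114.0 + 266 = 391.2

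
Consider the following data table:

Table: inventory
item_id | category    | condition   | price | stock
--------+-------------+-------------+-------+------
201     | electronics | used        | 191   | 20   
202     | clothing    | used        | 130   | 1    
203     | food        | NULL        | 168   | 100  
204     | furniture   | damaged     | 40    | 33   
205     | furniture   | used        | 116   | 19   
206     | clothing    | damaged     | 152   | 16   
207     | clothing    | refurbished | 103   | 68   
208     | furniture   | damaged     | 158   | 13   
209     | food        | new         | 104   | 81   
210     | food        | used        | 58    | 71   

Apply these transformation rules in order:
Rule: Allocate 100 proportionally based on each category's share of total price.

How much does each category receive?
clothing: 31.56, electronics: 15.66, food: 27.05, furniture: 25.74

Step 1: Calculate total price = 1220
Step 2: Calculate each category's proportion:
  clothing: 385/1220 = 31.56% → 31.56
  electronics: 191/1220 = 15.66% → 15.66
  food: 330/1220 = 27.05% → 27.05
  furniture: 314/1220 = 25.74% → 25.74
Step 3: Verify: sum of allocations ≈ 100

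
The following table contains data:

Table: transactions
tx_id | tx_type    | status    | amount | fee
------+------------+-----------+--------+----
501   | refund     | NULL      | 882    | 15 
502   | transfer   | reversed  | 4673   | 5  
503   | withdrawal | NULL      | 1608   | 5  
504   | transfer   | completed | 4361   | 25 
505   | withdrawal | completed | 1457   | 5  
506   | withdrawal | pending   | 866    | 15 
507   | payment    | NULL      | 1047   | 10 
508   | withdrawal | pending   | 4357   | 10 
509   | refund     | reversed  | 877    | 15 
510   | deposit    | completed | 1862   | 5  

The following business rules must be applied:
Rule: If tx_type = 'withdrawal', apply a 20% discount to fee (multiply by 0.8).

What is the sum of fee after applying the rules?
103.0

Step 1: Records with tx_type = 'withdrawal' have total fee = 35
Step 2: Apply multiplier: 35 × 0.8 = 28.0
Step 3: Other records total: 75
Step 4: Final sum = 28.0 + 75 = 103.0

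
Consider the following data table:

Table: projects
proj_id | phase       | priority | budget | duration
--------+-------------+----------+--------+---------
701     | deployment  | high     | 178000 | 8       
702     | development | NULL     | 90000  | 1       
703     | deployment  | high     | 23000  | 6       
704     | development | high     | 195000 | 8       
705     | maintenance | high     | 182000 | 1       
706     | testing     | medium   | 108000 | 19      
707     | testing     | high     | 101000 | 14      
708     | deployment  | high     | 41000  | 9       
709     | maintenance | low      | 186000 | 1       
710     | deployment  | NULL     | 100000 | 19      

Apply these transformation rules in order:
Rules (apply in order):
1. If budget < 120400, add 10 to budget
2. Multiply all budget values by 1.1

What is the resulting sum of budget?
1324466.0

Step 1: Apply Rule 1 - Add 10 to records with budget < 120400
  - 6 records affected: 463000 + (6 × 10) = 463060
  - Unaffected records: 741000
  - Sum after Rule 1: 1204060
Step 2: Apply Rule 2 - Multiply all by 1.1
  - 1204060 × 1.1 = 1324466.0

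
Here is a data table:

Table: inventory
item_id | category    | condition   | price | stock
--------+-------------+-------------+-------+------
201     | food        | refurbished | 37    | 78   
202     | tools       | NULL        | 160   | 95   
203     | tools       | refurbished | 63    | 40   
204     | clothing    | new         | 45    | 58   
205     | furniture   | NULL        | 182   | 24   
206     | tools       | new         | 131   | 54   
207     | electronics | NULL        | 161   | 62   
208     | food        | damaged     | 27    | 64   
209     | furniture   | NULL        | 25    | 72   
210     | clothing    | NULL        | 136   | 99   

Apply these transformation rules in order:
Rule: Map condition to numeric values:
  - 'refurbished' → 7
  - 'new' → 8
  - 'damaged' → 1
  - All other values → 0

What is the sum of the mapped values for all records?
31

Step 1: Apply mapping to each record
Step 2: Count by status:
  'refurbished': 2 records × 7 = 14
  'new': 2 records × 8 = 16
  'damaged': 1 records × 1 = 1
Step 3: Sum all mapped values = 31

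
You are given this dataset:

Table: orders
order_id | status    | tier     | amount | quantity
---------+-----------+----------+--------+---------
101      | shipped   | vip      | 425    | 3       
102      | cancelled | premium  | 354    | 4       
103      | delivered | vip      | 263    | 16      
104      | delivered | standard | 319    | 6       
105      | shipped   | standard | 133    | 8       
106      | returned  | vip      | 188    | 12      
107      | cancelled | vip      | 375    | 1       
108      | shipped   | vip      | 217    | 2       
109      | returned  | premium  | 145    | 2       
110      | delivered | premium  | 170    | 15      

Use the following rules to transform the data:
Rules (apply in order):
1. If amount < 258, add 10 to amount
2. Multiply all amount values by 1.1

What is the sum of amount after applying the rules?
2902.9

Step 1: Apply Rule 1 - Add 10 to records with amount < 258
  - 5 records affected: 853 + (5 × 10) = 903
  - Unaffected records: 1736
  - Sum after Rule 1: 2639
Step 2: Apply Rule 2 - Multiply all by 1.1
  - 2639 × 1.1 = 2902.9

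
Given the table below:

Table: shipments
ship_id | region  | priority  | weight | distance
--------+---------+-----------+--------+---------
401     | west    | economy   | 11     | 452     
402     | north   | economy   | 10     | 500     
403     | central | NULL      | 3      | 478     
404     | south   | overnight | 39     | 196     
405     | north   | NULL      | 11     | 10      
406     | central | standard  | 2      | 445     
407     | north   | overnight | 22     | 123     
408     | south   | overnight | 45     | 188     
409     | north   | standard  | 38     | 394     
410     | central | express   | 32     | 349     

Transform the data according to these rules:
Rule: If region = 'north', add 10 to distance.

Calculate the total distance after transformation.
3175

Step 1: Count records where region = 'north': 4
Step 2: Total bonus added: 4 × 10 = 40
Step 3: Original sum of distance: 3135
Step 4: Final sum = 3135 + 40 = 3175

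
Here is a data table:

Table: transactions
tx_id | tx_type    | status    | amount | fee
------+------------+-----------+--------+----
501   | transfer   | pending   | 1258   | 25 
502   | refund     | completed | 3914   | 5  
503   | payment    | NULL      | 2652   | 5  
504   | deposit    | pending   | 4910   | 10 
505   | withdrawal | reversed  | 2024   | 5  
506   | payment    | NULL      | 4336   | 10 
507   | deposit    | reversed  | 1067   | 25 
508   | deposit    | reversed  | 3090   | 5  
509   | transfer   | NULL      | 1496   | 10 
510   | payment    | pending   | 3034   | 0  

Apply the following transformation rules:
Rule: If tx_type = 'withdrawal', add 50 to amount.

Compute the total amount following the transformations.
27831

Step 1: Count records where tx_type = 'withdrawal': 1
Step 2: Total bonus added: 1 × 50 = 50
Step 3: Original sum of amount: 27781
Step 4: Final sum = 27781 + 50 = 27831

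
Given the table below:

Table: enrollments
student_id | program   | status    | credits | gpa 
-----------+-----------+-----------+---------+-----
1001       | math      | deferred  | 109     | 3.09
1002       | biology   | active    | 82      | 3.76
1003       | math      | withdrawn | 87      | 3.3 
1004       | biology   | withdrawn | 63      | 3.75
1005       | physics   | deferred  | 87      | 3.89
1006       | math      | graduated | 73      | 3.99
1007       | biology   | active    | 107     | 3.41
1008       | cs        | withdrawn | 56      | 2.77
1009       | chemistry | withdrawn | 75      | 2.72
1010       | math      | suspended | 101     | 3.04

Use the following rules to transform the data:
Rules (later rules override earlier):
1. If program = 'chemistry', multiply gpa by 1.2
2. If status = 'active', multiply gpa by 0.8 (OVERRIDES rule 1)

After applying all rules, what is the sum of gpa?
32.83

Step 1: Rule 2 takes priority for records with status = 'active'
  - 2 records: 7.17 × 0.8 = 5.74
Step 2: Rule 1 applies to remaining records with program = 'chemistry'
  - 1 records: 2.72 × 1.2 = 3.26
Step 3: Other records unchanged: 23.83
Step 4: Final sum = 5.74 + 3.26 + 23.83 = 32.83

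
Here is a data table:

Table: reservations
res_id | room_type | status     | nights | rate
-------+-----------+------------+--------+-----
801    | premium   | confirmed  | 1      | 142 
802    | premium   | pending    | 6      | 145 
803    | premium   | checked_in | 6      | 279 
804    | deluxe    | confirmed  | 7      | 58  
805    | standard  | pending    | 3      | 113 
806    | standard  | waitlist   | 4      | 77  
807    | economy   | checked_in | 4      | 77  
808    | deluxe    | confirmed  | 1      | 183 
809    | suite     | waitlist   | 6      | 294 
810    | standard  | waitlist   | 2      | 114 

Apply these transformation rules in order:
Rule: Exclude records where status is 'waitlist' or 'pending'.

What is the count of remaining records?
5

Step 1: Count records to exclude
  - 3 (waitlist) + 2 (pending) = 5 records
Step 2: Total records: 10
Step 3: Remaining = 10 - 5 = 5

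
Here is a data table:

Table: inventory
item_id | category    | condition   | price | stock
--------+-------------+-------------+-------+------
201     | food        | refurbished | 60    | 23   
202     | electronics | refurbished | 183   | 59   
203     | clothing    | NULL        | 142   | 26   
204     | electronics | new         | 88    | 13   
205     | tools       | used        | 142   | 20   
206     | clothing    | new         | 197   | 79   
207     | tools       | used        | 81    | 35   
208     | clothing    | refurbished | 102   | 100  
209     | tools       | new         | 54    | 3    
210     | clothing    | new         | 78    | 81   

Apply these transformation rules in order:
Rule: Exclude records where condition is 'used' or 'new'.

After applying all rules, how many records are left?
4

Step 1: Count records to exclude
  - 2 (used) + 4 (new) = 6 records
Step 2: Total records: 10
Step 3: Remaining = 10 - 6 = 4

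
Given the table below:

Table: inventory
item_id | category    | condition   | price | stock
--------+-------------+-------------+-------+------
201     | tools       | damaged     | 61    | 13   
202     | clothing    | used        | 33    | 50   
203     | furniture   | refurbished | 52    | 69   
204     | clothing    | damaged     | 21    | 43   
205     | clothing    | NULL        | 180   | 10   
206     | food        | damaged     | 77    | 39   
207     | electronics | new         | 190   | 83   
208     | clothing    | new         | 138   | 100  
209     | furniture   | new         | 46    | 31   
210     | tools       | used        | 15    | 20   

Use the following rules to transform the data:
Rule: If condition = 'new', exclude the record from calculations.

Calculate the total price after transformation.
439

Step 1: Identify records where condition = 'new'
Step 2: The excluded records sum to 374
Step 3: Original total price = 813
Step 4: Remaining total = 813 - 374 = 439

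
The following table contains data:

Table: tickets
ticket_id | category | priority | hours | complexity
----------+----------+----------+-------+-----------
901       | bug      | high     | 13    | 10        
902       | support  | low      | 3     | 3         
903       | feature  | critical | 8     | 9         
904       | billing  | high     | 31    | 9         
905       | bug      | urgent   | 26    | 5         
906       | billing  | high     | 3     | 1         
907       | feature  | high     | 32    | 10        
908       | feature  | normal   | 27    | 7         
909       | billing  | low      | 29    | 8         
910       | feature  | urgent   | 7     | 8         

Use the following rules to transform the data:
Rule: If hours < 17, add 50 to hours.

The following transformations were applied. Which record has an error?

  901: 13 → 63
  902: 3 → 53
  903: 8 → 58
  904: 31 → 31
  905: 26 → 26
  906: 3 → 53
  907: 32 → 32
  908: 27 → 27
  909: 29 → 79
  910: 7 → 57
Record 909 has an error. The correct transformed value should be 29, not 79.

Step 1: Check each record against the rule
Step 2: Record 909 has hours = 29
Step 3: Since 29 >= 17, the bonus should not have been applied
Step 4: Correct value = 29, but claimed value = 79
Conclusion: Record 909 has the error.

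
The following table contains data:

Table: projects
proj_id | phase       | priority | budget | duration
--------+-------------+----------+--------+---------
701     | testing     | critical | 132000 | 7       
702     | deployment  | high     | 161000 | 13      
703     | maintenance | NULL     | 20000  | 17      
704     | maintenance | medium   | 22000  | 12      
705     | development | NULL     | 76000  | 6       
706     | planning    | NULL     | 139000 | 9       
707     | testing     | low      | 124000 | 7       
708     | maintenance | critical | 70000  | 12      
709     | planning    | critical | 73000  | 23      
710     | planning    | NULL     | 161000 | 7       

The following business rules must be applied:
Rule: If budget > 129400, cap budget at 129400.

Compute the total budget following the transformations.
902600

Step 1: 4 records have budget > 129400
Step 2: These records originally summed to 593000
Step 3: After capping: 4 × 129400 = 517600
Step 4: Unaffected records sum: 385000
Step 5: Final sum = 517600 + 385000 = 902600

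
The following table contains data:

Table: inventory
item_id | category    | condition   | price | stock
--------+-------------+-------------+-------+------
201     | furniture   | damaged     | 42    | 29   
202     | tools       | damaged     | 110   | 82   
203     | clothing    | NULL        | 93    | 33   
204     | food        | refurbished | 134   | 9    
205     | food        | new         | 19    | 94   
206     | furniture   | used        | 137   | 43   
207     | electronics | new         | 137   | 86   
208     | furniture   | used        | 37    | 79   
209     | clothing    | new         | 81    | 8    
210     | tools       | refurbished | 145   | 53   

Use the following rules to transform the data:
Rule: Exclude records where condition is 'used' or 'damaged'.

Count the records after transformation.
6

Step 1: Count records to exclude
  - 2 (used) + 2 (damaged) = 4 records
Step 2: Total records: 10
Step 3: Remaining = 10 - 4 = 6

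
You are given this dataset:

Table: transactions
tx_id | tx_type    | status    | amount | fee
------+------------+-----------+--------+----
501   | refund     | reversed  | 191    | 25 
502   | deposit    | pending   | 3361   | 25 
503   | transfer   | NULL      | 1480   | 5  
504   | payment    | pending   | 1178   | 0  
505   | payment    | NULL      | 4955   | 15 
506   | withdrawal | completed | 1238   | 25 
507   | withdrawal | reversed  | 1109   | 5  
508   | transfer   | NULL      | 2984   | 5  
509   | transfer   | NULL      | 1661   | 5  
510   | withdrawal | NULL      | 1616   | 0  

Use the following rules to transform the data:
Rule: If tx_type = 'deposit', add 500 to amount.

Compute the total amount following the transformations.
20273

Step 1: Count records where tx_type = 'deposit': 1
Step 2: Total bonus added: 1 × 500 = 500
Step 3: Original sum of amount: 19773
Step 4: Final sum = 19773 + 500 = 20273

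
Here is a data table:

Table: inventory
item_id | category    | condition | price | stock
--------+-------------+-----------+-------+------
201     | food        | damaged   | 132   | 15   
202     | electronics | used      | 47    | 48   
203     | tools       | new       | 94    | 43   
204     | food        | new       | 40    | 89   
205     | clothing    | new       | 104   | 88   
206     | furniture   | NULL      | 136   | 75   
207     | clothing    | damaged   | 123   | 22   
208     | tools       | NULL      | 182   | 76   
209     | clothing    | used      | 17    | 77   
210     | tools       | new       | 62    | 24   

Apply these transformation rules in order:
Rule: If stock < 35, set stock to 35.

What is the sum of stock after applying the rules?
601

Step 1: 3 records have stock < 35
Step 2: These records originally summed to 61
Step 3: After setting to minimum: 3 × 35 = 105
Step 4: Unaffected records sum: 496
Step 5: Final sum = 105 + 496 = 601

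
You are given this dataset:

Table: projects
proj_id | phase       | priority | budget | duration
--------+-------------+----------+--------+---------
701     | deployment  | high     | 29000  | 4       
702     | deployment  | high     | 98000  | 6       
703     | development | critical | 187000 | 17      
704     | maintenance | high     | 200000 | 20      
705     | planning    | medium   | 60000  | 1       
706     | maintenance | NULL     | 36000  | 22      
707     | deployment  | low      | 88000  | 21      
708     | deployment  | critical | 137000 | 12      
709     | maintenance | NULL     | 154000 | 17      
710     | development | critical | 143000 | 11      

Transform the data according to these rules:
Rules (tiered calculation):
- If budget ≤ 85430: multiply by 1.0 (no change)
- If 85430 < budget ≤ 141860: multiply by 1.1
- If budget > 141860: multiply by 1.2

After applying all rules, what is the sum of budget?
1301100.0

Step 1: Tier 1 (budget ≤ 85430): 3 records, sum = 125000 × 1.0 = 125000.0
Step 2: Tier 2 (85430 < budget ≤ 141860): 3 records, sum = 323000 × 1.1 = 355300.0
Step 3: Tier 3 (budget > 141860): 4 records, sum = 684000 × 1.2 = 820800.0
Step 4: Final sum = 125000.0 + 355300.0 + 820800.0 = 1301100.0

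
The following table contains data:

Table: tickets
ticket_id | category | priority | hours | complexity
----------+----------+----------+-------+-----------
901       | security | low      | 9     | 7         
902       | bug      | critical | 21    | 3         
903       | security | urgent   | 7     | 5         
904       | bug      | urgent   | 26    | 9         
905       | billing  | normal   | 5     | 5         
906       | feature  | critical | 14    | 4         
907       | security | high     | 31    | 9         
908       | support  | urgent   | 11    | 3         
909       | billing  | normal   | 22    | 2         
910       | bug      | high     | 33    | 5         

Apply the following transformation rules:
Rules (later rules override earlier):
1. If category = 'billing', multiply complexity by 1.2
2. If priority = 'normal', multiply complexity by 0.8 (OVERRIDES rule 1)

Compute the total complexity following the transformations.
50.6

Step 1: Rule 2 takes priority for records with priority = 'normal'
  - 2 records: 7 × 0.8 = 5.6
Step 2: Rule 1 applies to remaining records with category = 'billing'
  - 0 records: 0 × 1.2 = 0.0
Step 3: Other records unchanged: 45
Step 4: Final sum = 5.6 + 0.0 + 45 = 50.6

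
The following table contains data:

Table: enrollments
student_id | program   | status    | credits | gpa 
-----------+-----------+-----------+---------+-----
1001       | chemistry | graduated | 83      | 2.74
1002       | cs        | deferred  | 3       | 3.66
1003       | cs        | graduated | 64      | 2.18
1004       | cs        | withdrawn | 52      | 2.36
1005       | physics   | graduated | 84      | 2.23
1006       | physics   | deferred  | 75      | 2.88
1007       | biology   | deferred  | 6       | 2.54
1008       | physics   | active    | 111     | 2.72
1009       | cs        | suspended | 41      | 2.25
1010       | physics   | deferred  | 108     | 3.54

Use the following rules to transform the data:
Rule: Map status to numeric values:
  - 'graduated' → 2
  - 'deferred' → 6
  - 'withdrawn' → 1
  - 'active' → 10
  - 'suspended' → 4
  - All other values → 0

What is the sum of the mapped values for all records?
45

Step 1: Apply mapping to each record
Step 2: Count by status:
  'graduated': 3 records × 2 = 6
  'deferred': 4 records × 6 = 24
  'withdrawn': 1 records × 1 = 1
  'active': 1 records × 10 = 10
  'suspended': 1 records × 4 = 4
Step 3: Sum all mapped values = 45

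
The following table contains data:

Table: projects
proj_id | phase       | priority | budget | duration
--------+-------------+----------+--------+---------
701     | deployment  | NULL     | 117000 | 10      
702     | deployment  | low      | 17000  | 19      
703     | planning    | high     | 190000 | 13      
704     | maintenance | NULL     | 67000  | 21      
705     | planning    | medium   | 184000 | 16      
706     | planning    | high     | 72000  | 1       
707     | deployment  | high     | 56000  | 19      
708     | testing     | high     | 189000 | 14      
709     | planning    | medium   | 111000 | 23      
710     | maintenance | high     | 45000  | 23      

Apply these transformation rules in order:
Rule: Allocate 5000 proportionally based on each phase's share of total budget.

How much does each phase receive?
deployment: 906.49, maintenance: 534.35, planning: 2657.44, testing: 901.72

Step 1: Calculate total budget = 1048000
Step 2: Calculate each phase's proportion:
  deployment: 190000/1048000 = 18.13% → 906.49
  maintenance: 112000/1048000 = 10.69% → 534.35
  planning: 557000/1048000 = 53.15% → 2657.44
  testing: 189000/1048000 = 18.03% → 901.72
Step 3: Verify: sum of allocations ≈ 5000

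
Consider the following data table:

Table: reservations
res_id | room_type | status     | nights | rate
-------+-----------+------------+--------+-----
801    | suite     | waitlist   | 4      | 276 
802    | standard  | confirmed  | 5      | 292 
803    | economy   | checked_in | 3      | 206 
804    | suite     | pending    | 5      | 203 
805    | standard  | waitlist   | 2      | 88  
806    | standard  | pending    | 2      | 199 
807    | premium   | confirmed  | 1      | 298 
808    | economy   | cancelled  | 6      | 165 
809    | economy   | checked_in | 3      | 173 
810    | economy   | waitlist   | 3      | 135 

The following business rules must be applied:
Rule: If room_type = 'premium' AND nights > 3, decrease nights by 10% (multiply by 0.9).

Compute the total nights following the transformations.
34

Step 1: Find records where room_type = 'premium' AND nights > 3
Step 2: 0 records match, summing to 0
Step 3: After multiplier: 0 × 0.9 = 0.0
Step 4: Unaffected records sum: 34
Step 5: Final sum = 0.0 + 34 = 34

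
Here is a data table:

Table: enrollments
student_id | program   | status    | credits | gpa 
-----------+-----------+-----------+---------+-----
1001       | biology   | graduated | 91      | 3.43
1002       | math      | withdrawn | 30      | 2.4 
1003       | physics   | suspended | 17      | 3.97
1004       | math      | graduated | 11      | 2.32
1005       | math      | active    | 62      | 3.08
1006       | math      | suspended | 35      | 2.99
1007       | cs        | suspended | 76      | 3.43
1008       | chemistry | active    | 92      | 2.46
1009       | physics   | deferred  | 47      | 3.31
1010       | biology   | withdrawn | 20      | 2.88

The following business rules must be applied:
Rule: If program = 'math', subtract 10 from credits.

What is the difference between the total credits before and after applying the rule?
40

Step 1: Original sum of credits = 481
Step 2: 4 records have program = 'math'
Step 3: Each affected record changes by -10
Step 4: Total change = 4 × -10 = -40
Step 5: New sum = 481 + -40 = 441
Step 6: Difference = |441 - 481| = 40
        (Sum decreased by 40)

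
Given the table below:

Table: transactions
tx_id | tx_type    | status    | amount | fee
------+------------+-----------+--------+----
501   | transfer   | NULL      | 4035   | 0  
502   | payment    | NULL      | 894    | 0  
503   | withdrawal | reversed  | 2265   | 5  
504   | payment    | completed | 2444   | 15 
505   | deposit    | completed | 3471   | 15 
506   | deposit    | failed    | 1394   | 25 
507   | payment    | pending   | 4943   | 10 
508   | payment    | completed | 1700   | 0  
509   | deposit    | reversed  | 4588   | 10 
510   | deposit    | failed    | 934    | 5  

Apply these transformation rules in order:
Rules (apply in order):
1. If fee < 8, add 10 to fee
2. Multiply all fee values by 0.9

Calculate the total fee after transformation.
121.5

Step 1: Apply Rule 1 - Add 10 to records with fee < 8
  - 5 records affected: 10 + (5 × 10) = 60
  - Unaffected records: 75
  - Sum after Rule 1: 135
Step 2: Apply Rule 2 - Multiply all by 0.9
  - 135 × 0.9 = 121.5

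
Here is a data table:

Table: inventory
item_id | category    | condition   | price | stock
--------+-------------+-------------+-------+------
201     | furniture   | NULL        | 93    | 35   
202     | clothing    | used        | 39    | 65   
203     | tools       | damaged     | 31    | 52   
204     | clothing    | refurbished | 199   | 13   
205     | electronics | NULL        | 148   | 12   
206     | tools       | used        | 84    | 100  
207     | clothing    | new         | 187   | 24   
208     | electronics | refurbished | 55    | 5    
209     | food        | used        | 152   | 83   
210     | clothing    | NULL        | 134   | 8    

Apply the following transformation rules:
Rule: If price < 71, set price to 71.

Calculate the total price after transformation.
1210

Step 1: 3 records have price < 71
Step 2: These records originally summed to 125
Step 3: After setting to minimum: 3 × 71 = 213
Step 4: Unaffected records sum: 997
Step 5: Final sum = 213 + 997 = 1210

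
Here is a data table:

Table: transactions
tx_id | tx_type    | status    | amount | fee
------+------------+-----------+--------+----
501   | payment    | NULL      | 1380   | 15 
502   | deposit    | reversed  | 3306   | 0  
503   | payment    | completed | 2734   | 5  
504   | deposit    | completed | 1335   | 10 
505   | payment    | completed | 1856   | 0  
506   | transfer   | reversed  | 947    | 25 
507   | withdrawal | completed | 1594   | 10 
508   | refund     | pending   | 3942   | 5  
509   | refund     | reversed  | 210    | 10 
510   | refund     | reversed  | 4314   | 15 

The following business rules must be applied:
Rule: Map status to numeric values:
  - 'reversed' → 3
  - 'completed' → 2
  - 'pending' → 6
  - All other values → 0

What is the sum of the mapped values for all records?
26

Step 1: Apply mapping to each record
Step 2: Count by status:
  'reversed': 4 records × 3 = 12
  'completed': 4 records × 2 = 8
  'pending': 1 records × 6 = 6
Step 3: Sum all mapped values = 26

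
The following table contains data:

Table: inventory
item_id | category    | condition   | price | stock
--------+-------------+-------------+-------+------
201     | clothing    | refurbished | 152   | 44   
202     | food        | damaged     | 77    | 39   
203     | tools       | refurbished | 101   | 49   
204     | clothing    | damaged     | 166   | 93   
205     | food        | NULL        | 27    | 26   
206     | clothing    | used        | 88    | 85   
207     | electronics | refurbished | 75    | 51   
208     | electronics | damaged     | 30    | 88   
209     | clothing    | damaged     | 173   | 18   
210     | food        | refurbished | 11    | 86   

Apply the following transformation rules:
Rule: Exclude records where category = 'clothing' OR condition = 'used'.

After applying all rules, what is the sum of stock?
339

Step 1: Find records where category = 'clothing' OR condition = 'used'
Step 2: 4 records match, summing to 240
Step 3: Original sum: 579
Step 4: Remaining sum = 579 - 240 = 339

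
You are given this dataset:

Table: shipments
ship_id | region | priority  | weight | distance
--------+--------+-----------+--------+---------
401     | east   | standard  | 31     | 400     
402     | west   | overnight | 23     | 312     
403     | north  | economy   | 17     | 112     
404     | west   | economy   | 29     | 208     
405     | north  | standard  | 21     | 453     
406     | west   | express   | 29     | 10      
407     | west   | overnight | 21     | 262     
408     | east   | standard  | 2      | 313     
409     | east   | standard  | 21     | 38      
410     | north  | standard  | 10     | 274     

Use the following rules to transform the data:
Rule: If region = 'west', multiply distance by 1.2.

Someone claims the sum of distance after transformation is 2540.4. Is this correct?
Yes, the result is correct.

Step 1: Calculate the correct sum after transformation
Step 2: Apply multiplier 1.2 to records where region = 'west'
Step 3: Correct result = 2540.4
Step 4: Claimed result = 2540.4
Step 5: 2540.4 = 2540.4 ✓
Conclusion: The claimed result is correct.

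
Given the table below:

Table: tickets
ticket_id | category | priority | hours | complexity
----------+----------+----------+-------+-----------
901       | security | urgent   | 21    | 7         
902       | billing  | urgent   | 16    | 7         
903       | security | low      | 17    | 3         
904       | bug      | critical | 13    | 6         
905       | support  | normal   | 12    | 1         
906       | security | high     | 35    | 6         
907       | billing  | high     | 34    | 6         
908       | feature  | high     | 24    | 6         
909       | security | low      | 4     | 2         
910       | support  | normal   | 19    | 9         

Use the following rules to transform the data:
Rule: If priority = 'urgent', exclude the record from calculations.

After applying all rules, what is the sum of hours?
158

Step 1: Identify records where priority = 'urgent'
Step 2: The excluded records sum to 37
Step 3: Original total hours = 195
Step 4: Remaining total = 195 - 37 = 158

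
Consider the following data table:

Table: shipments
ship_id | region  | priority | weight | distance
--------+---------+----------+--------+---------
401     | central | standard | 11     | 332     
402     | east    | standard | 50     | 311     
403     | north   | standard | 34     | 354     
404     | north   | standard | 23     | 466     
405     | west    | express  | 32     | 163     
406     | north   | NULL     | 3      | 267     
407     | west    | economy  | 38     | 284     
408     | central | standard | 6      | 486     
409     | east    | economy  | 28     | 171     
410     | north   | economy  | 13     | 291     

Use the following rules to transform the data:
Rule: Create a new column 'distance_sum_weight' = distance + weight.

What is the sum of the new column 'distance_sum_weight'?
3363

Step 1: For each record, compute distance + weight
Example calculations:
  332 + 11 = 343
  311 + 50 = 361
  354 + 34 = 388
  ...
Step 2: Sum all derived values
Step 3: Total = 3363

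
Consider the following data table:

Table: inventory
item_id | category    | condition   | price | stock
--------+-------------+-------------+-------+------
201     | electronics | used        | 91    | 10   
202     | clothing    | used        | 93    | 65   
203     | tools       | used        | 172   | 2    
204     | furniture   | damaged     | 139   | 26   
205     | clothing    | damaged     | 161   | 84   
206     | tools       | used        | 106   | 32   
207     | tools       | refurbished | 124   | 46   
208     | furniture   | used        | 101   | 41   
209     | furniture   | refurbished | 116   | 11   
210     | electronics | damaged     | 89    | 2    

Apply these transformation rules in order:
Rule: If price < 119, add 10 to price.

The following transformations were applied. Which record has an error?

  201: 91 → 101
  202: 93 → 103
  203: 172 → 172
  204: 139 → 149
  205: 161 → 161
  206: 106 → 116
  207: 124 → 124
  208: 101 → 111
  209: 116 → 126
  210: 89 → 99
Record 204 has an error. The correct transformed value should be 139, not 149.

Step 1: Check each record against the rule
Step 2: Record 204 has price = 139
Step 3: Since 139 >= 119, the bonus should not have been applied
Step 4: Correct value = 139, but claimed value = 149
Conclusion: Record 204 has the error.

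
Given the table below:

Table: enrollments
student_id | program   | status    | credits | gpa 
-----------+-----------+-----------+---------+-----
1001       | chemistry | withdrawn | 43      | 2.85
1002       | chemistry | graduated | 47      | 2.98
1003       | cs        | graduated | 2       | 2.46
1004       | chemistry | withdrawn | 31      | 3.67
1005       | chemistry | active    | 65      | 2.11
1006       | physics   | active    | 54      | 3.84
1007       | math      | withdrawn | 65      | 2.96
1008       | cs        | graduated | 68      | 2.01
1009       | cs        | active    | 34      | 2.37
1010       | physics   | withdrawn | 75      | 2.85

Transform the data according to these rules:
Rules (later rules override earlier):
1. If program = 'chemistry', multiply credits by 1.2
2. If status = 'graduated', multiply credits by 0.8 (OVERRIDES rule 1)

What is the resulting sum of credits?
488.4

Step 1: Rule 2 takes priority for records with status = 'graduated'
  - 3 records: 117 × 0.8 = 93.6
Step 2: Rule 1 applies to remaining records with program = 'chemistry'
  - 3 records: 139 × 1.2 = 166.8
Step 3: Other records unchanged: 228
Step 4: Final sum = 93.6 + 166.8 + 228 = 488.4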